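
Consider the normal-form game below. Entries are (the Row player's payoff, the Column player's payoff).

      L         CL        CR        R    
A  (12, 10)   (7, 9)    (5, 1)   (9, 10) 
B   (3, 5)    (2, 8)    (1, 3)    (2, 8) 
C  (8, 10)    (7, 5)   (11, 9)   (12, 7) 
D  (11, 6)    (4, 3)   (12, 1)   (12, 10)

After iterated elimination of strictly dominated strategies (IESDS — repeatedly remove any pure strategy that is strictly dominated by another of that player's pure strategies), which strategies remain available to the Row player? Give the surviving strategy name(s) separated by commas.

For the Row player, A strictly dominates B on the remaining columns (L: 12>3, CL: 7>2, CR: 5>1, R: 9>2); eliminate B.
The Column player's strategy CL is strictly dominated by L (A: 10>9, C: 10>5, D: 6>3) and is removed.
Column CR is eliminated: L beats it against every remaining row (A: 10>1, C: 10>9, D: 6>1).
Among the remaining strategies, none is strictly dominated by another pure strategy of the same player, so the elimination stops.
Surviving strategies — the Row player: {A, C, D}; the Column player: {L, R}.

A, C, D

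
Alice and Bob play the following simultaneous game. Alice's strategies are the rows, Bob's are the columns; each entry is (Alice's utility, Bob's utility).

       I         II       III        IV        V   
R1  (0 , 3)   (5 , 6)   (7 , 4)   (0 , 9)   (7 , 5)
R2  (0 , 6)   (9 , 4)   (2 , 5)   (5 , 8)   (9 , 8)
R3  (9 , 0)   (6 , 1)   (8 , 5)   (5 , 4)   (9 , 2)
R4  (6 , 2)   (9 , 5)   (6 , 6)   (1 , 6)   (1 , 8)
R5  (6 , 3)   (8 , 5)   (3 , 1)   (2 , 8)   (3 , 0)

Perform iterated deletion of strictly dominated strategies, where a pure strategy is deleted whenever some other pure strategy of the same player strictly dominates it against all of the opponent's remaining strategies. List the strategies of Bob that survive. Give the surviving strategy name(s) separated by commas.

III, IV, V

Alice's strategy R1 is strictly dominated by R3 (I: 9>0, II: 6>5, III: 8>7, IV: 5>0, V: 9>7) and is removed.
For Bob, IV strictly dominates I on the remaining rows (R2: 8>6, R3: 4>0, R4: 6>2, R5: 8>3); eliminate I.
For Bob, IV strictly dominates II on the remaining rows (R2: 8>4, R3: 4>1, R4: 6>5, R5: 8>5); eliminate II.
For Alice, R3 strictly dominates R4 on the remaining columns (III: 8>6, IV: 5>1, V: 9>1); eliminate R4.
For Alice, R3 strictly dominates R5 on the remaining columns (III: 8>3, IV: 5>2, V: 9>3); eliminate R5.
Among the remaining strategies, none is strictly dominated by another pure strategy of the same player, so the elimination stops.
Surviving strategies — Alice: {R2, R3}; Bob: {III, IV, V}.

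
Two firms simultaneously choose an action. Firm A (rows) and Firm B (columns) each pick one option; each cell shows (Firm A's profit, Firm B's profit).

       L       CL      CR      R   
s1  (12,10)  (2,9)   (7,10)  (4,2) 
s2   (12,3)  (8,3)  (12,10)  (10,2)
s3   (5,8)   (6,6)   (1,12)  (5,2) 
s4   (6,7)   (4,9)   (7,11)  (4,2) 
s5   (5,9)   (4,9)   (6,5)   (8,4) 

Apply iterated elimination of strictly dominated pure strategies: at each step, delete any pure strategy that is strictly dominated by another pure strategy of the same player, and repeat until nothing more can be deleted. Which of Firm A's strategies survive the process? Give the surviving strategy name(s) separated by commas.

s1, s2

Row s3 is eliminated: s2 beats it against every remaining column (L: 12>5, CL: 8>6, CR: 12>1, R: 10>5).
For Firm A, s2 strictly dominates s4 on the remaining columns (L: 12>6, CL: 8>4, CR: 12>7, R: 10>4); eliminate s4.
Firm A's strategy s5 is strictly dominated by s2 (L: 12>5, CL: 8>4, CR: 12>6, R: 10>8) and is removed.
For Firm B, CR strictly dominates CL on the remaining rows (s1: 10>9, s2: 10>3); eliminate CL.
For Firm B, L strictly dominates R on the remaining rows (s1: 10>2, s2: 3>2); eliminate R.
Among the remaining strategies, none is strictly dominated by another pure strategy of the same player, so the elimination stops.
Surviving strategies — Firm A: {s1, s2}; Firm B: {L, CR}.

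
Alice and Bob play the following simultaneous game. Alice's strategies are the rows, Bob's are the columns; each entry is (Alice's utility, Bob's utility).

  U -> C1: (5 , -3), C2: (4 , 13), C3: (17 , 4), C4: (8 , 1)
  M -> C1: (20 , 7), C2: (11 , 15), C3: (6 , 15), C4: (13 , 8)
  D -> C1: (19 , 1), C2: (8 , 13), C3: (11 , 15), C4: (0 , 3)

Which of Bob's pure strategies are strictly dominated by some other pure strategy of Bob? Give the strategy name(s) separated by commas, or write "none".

C1 is strictly dominated by C2 (U: 13>-3, M: 15>7, D: 13>1).
C2 is not dominated — it holds its own against C1 at U (13>-3); C3 at U (13>4); C4 at U (13>1).
C3 is not dominated — it holds its own against C1 at U (4>-3); C2 at M (15=15); C4 at U (4>1).
C4 is strictly dominated by C2 (U: 13>1, M: 15>8, D: 13>3).

C1, C4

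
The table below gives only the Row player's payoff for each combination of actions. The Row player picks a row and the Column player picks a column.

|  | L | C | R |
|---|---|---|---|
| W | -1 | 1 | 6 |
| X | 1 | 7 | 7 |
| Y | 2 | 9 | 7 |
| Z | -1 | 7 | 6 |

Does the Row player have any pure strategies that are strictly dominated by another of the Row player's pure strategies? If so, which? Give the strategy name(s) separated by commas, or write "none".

W: dominated, since X does at least as well everywhere (L: 1>-1, C: 7>1, R: 7>6).
X: no other strategy beats it everywhere (W at L (1>-1); Y at R (7=7); Z at L (1>-1)).
Y is not dominated — it holds its own against W at L (2>-1); X at L (2>1); Z at L (2>-1).
Z: dominated, since Y does at least as well everywhere (L: 2>-1, C: 9>7, R: 7>6).

W, Z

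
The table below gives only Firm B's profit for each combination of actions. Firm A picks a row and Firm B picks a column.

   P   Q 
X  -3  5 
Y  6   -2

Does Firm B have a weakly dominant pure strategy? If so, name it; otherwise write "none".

none

P fails to dominate Q at X (-3<5).
Q fails to dominate P at Y (-2<6).
No single strategy dominates all the others.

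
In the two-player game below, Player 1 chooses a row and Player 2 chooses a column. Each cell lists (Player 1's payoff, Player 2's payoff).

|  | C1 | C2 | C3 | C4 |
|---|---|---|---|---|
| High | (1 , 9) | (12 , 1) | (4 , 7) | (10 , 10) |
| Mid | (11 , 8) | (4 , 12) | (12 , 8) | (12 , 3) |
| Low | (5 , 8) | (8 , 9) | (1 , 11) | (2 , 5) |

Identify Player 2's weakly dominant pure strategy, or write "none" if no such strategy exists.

none

C1 fails to dominate C2 at Mid (8<12).
C2 fails to dominate C1 at High (1<9).
C3 fails to dominate C1 at High (7<9).
C4 fails to dominate C1 at Mid (3<8).
No single strategy dominates all the others.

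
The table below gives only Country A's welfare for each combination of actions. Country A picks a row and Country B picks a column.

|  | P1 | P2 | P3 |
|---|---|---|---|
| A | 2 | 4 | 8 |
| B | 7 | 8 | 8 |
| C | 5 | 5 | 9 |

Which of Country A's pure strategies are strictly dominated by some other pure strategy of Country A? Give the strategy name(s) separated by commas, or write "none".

A

A: dominated, since C does at least as well everywhere (P1: 5>2, P2: 5>4, P3: 9>8).
Nothing dominates B: A at P1 (7>2); C at P1 (7>5).
Nothing dominates C: A at P1 (5>2); B at P3 (9>8).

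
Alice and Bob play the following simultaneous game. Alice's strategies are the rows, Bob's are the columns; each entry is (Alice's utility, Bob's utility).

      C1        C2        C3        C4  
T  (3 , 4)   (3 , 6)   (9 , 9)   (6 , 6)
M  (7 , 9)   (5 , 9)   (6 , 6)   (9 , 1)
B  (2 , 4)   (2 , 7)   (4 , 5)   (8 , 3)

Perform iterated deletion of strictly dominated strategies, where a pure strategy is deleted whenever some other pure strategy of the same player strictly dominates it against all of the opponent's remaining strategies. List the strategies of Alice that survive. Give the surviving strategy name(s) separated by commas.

Alice's strategy B is strictly dominated by M (C1: 7>2, C2: 5>2, C3: 6>4, C4: 9>8) and is removed.
For Bob, C3 strictly dominates C4 on the remaining rows (T: 9>6, M: 6>1); eliminate C4.
Among the remaining strategies, none is strictly dominated by another pure strategy of the same player, so the elimination stops.
Surviving strategies — Alice: {T, M}; Bob: {C1, C2, C3}.

T, M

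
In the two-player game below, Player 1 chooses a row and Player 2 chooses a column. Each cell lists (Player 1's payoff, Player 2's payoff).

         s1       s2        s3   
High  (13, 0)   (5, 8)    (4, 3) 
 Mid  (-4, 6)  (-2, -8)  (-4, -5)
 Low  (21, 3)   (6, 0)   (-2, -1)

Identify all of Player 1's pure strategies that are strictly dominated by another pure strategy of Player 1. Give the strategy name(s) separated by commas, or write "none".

High is not dominated — it holds its own against Mid at s1 (13>-4); Low at s3 (4>-2).
High strictly dominates Mid — s1: 13>-4, s2: 5>-2, s3: 4>-4.
Nothing dominates Low: High at s1 (21>13); Mid at s1 (21>-4).

Mid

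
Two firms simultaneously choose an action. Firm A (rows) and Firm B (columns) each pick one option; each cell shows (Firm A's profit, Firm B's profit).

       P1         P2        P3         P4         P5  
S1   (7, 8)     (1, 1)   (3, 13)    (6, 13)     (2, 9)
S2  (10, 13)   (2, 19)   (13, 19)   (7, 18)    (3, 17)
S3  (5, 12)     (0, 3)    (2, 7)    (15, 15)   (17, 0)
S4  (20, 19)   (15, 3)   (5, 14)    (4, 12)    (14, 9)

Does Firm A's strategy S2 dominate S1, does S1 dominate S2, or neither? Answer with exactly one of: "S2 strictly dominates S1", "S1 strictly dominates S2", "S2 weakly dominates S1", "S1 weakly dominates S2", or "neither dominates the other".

S2's payoffs vs S1's, by Firm B's action — P1: 10>7, P2: 2>1, P3: 13>3, P4: 7>6, P5: 3>2.
S2 gives a strictly higher payoff against every action of Firm B, so S2 strictly dominates S1.

S2 strictly dominates S1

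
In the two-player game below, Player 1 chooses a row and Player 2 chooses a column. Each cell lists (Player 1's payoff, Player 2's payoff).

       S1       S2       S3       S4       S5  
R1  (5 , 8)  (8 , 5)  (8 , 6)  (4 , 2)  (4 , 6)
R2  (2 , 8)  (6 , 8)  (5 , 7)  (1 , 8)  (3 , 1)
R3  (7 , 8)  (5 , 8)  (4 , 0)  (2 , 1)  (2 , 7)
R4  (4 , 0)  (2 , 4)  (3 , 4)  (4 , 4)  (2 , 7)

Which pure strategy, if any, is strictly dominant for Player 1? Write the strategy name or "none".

R1 fails to dominate R3 at S1 (5<7).
R2 fails to dominate R1 at S1 (2<5).
R3 fails to dominate R1 at S2 (5<8).
R4 fails to dominate R1 at S1 (4<5).
No single strategy dominates all the others.

none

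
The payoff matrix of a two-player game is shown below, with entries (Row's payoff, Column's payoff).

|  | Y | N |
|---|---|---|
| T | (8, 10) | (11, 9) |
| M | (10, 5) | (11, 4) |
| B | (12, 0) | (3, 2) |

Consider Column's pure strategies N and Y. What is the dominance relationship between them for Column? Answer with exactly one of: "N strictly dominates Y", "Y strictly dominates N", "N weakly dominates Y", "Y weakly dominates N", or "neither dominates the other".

neither dominates the other

N's payoffs vs Y's, by Row's action — T: 9<10, M: 4<5, B: 2>0.
N does better at B but worse at T, M; neither strategy dominates the other.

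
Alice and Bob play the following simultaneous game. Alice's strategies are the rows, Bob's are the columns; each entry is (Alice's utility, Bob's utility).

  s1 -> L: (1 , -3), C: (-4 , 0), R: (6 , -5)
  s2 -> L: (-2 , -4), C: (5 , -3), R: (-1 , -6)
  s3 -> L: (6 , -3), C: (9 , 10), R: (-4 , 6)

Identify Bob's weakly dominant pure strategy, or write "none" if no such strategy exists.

C

C vs L: s1: 0>-3, s2: -3>-4, s3: 10>-3.
C vs R: s1: 0>-5, s2: -3>-6, s3: 10>6.
C is at least as good as every other strategy against every opponent action, so it is weakly dominant.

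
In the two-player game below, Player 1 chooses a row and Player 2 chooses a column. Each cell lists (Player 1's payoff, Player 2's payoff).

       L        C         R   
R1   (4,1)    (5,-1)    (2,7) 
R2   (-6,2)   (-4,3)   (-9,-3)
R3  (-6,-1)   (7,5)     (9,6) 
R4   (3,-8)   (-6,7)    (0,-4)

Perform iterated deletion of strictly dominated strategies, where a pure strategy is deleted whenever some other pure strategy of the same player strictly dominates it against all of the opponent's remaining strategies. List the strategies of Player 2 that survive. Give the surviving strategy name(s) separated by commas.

R

For Player 1, R1 strictly dominates R2 on the remaining columns (L: 4>-6, C: 5>-4, R: 2>-9); eliminate R2.
For Player 1, R1 strictly dominates R4 on the remaining columns (L: 4>3, C: 5>-6, R: 2>0); eliminate R4.
Column L is eliminated: R beats it against every remaining row (R1: 7>1, R3: 6>-1).
For Player 1, R3 strictly dominates R1 on the remaining columns (C: 7>5, R: 9>2); eliminate R1.
For Player 2, R strictly dominates C on the remaining rows (R3: 6>5); eliminate C.
Among the remaining strategies, none is strictly dominated by another pure strategy of the same player, so the elimination stops.
Surviving strategies — Player 1: {R3}; Player 2: {R}.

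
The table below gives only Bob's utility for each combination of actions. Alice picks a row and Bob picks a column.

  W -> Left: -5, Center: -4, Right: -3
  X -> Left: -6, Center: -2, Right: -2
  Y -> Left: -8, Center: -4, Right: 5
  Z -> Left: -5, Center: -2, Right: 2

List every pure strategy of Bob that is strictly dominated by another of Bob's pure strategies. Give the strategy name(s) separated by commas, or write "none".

Left: dominated, since Center does at least as well everywhere (W: -4>-5, X: -2>-6, Y: -4>-8, Z: -2>-5).
Center: no other strategy beats it everywhere (Left at W (-4>-5); Right at X (-2=-2)).
Nothing dominates Right: Left at W (-3>-5); Center at W (-3>-4).

Left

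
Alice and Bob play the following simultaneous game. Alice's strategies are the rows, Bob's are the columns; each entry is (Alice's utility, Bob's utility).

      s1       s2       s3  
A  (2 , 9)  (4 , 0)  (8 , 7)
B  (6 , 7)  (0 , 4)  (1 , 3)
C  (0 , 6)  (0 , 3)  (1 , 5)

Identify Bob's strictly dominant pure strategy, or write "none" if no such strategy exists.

s1

s1 vs s2: A: 9>0, B: 7>4, C: 6>3.
s1 vs s3: A: 9>7, B: 7>3, C: 6>5.
s1 strictly beats every other strategy against every opponent action, so it is strictly dominant.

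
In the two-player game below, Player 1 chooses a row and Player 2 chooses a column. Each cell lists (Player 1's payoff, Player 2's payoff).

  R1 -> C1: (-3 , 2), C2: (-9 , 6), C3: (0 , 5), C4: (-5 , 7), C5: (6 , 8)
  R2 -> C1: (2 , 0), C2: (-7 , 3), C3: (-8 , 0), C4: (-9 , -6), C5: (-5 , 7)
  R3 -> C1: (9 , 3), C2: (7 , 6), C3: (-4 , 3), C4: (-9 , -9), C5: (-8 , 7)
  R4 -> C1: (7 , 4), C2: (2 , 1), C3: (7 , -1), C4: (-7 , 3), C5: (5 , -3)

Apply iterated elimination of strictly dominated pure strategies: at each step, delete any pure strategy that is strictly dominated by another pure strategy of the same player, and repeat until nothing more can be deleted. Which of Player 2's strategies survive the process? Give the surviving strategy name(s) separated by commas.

Row R2 is eliminated: R4 beats it against every remaining column (C1: 7>2, C2: 2>-7, C3: 7>-8, C4: -7>-9, C5: 5>-5).
Column C3 is eliminated: C2 beats it against every remaining row (R1: 6>5, R3: 6>3, R4: 1>-1).
Among the remaining strategies, none is strictly dominated by another pure strategy of the same player, so the elimination stops.
Surviving strategies — Player 1: {R1, R3, R4}; Player 2: {C1, C2, C4, C5}.

C1, C2, C4, C5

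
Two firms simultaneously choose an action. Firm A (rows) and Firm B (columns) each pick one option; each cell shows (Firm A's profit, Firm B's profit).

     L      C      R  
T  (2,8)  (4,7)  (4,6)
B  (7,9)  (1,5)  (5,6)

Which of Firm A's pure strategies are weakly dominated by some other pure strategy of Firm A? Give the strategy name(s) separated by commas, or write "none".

T: no other strategy beats it everywhere (B at C (4>1)).
B: no other strategy beats it everywhere (T at L (7>2)).

none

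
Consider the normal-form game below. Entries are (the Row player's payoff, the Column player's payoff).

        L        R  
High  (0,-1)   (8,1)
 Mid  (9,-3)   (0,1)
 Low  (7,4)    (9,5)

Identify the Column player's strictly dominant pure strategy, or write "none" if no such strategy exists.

R vs L: High: 1>-1, Mid: 1>-3, Low: 5>4.
R strictly beats every other strategy against every opponent action, so it is strictly dominant.

R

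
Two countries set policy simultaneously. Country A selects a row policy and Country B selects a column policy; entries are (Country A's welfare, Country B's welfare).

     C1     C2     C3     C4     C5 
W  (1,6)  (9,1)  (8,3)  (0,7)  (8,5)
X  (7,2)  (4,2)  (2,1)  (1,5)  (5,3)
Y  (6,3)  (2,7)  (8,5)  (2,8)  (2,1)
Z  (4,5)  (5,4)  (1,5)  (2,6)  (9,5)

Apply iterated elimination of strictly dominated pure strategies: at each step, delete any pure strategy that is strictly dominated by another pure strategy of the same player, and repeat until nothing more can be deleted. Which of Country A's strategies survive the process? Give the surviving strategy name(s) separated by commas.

For Country B, C4 strictly dominates C1 on the remaining rows (W: 7>6, X: 5>2, Y: 8>3, Z: 6>5); eliminate C1.
Column C2 is eliminated: C4 beats it against every remaining row (W: 7>1, X: 5>2, Y: 8>7, Z: 6>4).
For Country B, C4 strictly dominates C3 on the remaining rows (W: 7>3, X: 5>1, Y: 8>5, Z: 6>5); eliminate C3.
For Country A, Z strictly dominates W on the remaining columns (C4: 2>0, C5: 9>8); eliminate W.
For Country A, Z strictly dominates X on the remaining columns (C4: 2>1, C5: 9>5); eliminate X.
For Country B, C4 strictly dominates C5 on the remaining rows (Y: 8>1, Z: 6>5); eliminate C5.
Among the remaining strategies, none is strictly dominated by another pure strategy of the same player, so the elimination stops.
Surviving strategies — Country A: {Y, Z}; Country B: {C4}.

Y, Z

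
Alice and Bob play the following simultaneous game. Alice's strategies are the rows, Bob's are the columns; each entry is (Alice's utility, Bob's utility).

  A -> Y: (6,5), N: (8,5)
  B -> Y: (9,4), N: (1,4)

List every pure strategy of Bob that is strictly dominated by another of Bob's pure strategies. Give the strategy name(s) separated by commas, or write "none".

Nothing dominates Y: N at A (5=5).
N: no other strategy beats it everywhere (Y at A (5=5)).

none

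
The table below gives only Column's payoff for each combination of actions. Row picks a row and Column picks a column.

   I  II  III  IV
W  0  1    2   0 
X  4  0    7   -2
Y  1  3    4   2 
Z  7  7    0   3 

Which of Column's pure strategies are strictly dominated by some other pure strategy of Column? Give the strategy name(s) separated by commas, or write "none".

IV

I: no other strategy beats it everywhere (II at X (4>0); III at Z (7>0); IV at W (0=0)).
II: no other strategy beats it everywhere (I at W (1>0); III at Z (7>0); IV at W (1>0)).
III is not dominated — it holds its own against I at W (2>0); II at W (2>1); IV at W (2>0).
IV is strictly dominated by II (W: 1>0, X: 0>-2, Y: 3>2, Z: 7>3).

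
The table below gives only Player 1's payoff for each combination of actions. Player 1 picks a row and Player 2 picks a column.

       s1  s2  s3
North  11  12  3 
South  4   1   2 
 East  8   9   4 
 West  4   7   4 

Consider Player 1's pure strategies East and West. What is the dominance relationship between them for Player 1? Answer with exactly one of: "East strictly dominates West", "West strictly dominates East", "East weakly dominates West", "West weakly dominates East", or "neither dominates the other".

East weakly dominates West

East's payoffs vs West's, by Player 2's action — s1: 8>4, s2: 9>7, s3: 4=4.
East is at least as good everywhere and strictly better somewhere (tied only at s3), so East weakly but not strictly dominates West.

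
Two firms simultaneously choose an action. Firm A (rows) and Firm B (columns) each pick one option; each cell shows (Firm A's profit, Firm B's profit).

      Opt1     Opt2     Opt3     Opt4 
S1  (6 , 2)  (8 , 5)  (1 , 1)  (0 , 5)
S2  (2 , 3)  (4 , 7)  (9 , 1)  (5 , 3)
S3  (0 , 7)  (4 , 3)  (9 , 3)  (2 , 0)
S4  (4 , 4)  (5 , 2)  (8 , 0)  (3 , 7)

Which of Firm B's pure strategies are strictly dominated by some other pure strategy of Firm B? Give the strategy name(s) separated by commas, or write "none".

Opt1 is not dominated — it holds its own against Opt2 at S3 (7>3); Opt3 at S1 (2>1); Opt4 at S2 (3=3).
Opt2: no other strategy beats it everywhere (Opt1 at S1 (5>2); Opt3 at S1 (5>1); Opt4 at S1 (5=5)).
Opt3 is strictly dominated by Opt1 (S1: 2>1, S2: 3>1, S3: 7>3, S4: 4>0).
Nothing dominates Opt4: Opt1 at S1 (5>2); Opt2 at S1 (5=5); Opt3 at S1 (5>1).

Opt3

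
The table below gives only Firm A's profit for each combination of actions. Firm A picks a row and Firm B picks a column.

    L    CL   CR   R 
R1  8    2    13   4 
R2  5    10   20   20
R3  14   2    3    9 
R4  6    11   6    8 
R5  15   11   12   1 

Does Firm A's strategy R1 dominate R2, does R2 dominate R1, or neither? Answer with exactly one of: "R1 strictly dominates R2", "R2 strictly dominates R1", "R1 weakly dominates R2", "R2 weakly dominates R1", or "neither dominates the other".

neither dominates the other

Compare R1 to R2 across each opponent action: L: 8>5, CL: 2<10, CR: 13<20, R: 4<20.
R1 does better at L but worse at CL, CR, R; neither strategy dominates the other.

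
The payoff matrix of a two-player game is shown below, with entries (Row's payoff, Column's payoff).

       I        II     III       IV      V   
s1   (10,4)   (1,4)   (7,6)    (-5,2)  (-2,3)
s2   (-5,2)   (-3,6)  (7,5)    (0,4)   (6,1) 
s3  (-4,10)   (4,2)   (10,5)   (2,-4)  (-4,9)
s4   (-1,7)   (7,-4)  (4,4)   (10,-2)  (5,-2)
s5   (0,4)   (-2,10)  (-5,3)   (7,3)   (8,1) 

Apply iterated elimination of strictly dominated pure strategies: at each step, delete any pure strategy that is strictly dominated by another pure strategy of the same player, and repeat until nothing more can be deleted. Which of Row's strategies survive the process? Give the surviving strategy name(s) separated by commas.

s1, s3

Column V is eliminated: I beats it against every remaining row (s1: 4>3, s2: 2>1, s3: 10>9, s4: 7>-2, s5: 4>1).
Row's strategy s2 is strictly dominated by s3 (I: -4>-5, II: 4>-3, III: 10>7, IV: 2>0) and is removed.
For Column, I strictly dominates IV on the remaining rows (s1: 4>2, s3: 10>-4, s4: 7>-2, s5: 4>3); eliminate IV.
Row s5 is eliminated: s1 beats it against every remaining column (I: 10>0, II: 1>-2, III: 7>-5).
For Column, III strictly dominates II on the remaining rows (s1: 6>4, s3: 5>2, s4: 4>-4); eliminate II.
Row's strategy s4 is strictly dominated by s1 (I: 10>-1, III: 7>4) and is removed.
Among the remaining strategies, none is strictly dominated by another pure strategy of the same player, so the elimination stops.
Surviving strategies — Row: {s1, s3}; Column: {I, III}.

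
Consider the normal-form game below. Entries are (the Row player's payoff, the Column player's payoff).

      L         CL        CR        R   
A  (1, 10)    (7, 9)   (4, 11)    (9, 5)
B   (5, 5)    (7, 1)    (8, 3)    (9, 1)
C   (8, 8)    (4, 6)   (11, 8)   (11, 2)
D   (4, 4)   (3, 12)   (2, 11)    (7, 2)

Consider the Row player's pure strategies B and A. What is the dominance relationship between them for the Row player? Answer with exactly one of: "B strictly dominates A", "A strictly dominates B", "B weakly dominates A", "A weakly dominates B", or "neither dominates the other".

B weakly dominates A

Compare B to A across each opponent action: L: 5>1, CL: 7=7, CR: 8>4, R: 9=9.
B is at least as good everywhere and strictly better somewhere (tied only at CL, R), so B weakly but not strictly dominates A.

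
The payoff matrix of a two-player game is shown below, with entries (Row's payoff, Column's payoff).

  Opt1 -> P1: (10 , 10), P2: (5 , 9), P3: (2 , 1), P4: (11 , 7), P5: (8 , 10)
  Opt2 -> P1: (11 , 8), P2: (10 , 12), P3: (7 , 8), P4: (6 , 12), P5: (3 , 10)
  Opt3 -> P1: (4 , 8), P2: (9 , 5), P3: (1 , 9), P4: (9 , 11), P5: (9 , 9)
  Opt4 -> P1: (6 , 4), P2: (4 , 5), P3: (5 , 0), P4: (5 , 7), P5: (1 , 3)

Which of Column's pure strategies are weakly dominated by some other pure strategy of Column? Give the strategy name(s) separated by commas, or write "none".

Nothing dominates P1: P2 at Opt1 (10>9); P3 at Opt1 (10>1); P4 at Opt1 (10>7); P5 at Opt4 (4>3).
P2: no other strategy beats it everywhere (P1 at Opt2 (12>8); P3 at Opt1 (9>1); P4 at Opt1 (9>7); P5 at Opt2 (12>10)).
P3 is weakly dominated by P4 (Opt1: 7>1, Opt2: 12>8, Opt3: 11>9, Opt4: 7>0).
P4 is not dominated — it holds its own against P1 at Opt2 (12>8); P2 at Opt3 (11>5); P3 at Opt1 (7>1); P5 at Opt2 (12>10).
P5 is not dominated — it holds its own against P1 at Opt2 (10>8); P2 at Opt1 (10>9); P3 at Opt1 (10>1); P4 at Opt1 (10>7).

P3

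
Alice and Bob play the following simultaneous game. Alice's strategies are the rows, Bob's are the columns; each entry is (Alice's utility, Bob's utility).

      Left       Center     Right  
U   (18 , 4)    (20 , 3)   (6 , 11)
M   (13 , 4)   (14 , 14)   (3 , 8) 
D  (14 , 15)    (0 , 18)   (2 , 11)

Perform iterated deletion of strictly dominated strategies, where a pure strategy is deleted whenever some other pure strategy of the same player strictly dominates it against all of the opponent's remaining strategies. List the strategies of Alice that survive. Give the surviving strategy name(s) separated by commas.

U

For Alice, U strictly dominates M on the remaining columns (Left: 18>13, Center: 20>14, Right: 6>3); eliminate M.
Alice's strategy D is strictly dominated by U (Left: 18>14, Center: 20>0, Right: 6>2) and is removed.
Column Left is eliminated: Right beats it against every remaining row (U: 11>4).
Column Center is eliminated: Right beats it against every remaining row (U: 11>3).
Among the remaining strategies, none is strictly dominated by another pure strategy of the same player, so the elimination stops.
Surviving strategies — Alice: {U}; Bob: {Right}.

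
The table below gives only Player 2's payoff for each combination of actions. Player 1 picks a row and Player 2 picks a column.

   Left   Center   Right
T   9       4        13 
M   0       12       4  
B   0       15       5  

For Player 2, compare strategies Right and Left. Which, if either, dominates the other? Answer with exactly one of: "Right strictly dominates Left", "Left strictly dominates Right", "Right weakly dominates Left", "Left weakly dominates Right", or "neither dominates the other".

Right's payoffs vs Left's, by Player 1's action — T: 13>9, M: 4>0, B: 5>0.
Right gives a strictly higher payoff against each choice by Player 1, so Right strictly dominates Left.

Right strictly dominates Left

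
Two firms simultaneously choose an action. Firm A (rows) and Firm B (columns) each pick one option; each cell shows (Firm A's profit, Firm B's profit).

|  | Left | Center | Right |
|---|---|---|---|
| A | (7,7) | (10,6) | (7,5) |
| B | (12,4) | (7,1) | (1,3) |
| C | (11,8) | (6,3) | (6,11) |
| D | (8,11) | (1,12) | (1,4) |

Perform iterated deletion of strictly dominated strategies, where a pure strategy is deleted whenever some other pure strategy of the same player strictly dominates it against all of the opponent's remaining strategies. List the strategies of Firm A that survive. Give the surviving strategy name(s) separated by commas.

A, B, C

For Firm A, C strictly dominates D on the remaining columns (Left: 11>8, Center: 6>1, Right: 6>1); eliminate D.
Firm B's strategy Center is strictly dominated by Left (A: 7>6, B: 4>1, C: 8>3) and is removed.
Among the remaining strategies, none is strictly dominated by another pure strategy of the same player, so the elimination stops.
Surviving strategies — Firm A: {A, B, C}; Firm B: {Left, Right}.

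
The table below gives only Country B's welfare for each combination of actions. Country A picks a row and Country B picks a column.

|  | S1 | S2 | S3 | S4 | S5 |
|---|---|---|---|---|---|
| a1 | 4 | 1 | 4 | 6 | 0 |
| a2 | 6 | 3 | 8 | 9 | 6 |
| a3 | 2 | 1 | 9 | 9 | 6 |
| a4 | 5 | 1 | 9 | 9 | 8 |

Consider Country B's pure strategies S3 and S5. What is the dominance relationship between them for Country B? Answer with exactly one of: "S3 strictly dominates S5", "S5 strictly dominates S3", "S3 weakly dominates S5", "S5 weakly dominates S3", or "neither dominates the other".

S3 strictly dominates S5

S3's payoffs vs S5's, by Country A's action — a1: 4>0, a2: 8>6, a3: 9>6, a4: 9>8.
S3 gives a strictly higher payoff against each choice by Country A, so S3 strictly dominates S5.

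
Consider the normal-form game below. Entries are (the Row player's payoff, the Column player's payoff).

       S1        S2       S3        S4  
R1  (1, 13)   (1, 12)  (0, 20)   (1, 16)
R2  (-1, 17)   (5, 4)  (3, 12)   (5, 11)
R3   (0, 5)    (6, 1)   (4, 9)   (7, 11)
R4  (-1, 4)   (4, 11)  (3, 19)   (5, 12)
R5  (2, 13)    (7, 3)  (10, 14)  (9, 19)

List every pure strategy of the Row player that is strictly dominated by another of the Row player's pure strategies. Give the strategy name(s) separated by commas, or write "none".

R1, R2, R3, R4

R5 strictly dominates R1 — S1: 2>1, S2: 7>1, S3: 10>0, S4: 9>1.
R2: dominated, since R3 does at least as well everywhere (S1: 0>-1, S2: 6>5, S3: 4>3, S4: 7>5).
R3 is strictly dominated by R5 (S1: 2>0, S2: 7>6, S3: 10>4, S4: 9>7).
R3 strictly dominates R4 — S1: 0>-1, S2: 6>4, S3: 4>3, S4: 7>5.
R5: no other strategy beats it everywhere (R1 at S1 (2>1); R2 at S1 (2>-1); R3 at S1 (2>0); R4 at S1 (2>-1)).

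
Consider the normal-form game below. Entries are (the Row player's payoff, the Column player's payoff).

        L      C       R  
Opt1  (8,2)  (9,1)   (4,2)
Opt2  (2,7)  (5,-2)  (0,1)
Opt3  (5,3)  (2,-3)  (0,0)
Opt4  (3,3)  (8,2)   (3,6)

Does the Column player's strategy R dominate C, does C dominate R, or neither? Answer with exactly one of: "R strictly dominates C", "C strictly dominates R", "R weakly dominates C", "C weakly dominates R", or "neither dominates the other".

R's payoffs vs C's, by the Row player's action — Opt1: 2>1, Opt2: 1>-2, Opt3: 0>-3, Opt4: 6>2.
Every comparison favours R, so R strictly dominates C.

R strictly dominates C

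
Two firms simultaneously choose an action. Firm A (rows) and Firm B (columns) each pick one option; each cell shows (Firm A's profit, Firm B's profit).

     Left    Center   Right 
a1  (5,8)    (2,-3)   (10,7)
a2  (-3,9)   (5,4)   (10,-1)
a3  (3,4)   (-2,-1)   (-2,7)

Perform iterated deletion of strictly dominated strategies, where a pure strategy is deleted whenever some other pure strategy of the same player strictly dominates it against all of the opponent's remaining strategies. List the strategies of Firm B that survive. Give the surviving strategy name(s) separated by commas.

Row a3 is eliminated: a1 beats it against every remaining column (Left: 5>3, Center: 2>-2, Right: 10>-2).
Column Center is eliminated: Left beats it against every remaining row (a1: 8>-3, a2: 9>4).
For Firm B, Left strictly dominates Right on the remaining rows (a1: 8>7, a2: 9>-1); eliminate Right.
Row a2 is eliminated: a1 beats it against every remaining column (Left: 5>-3).
Among the remaining strategies, none is strictly dominated by another pure strategy of the same player, so the elimination stops.
Surviving strategies — Firm A: {a1}; Firm B: {Left}.

Left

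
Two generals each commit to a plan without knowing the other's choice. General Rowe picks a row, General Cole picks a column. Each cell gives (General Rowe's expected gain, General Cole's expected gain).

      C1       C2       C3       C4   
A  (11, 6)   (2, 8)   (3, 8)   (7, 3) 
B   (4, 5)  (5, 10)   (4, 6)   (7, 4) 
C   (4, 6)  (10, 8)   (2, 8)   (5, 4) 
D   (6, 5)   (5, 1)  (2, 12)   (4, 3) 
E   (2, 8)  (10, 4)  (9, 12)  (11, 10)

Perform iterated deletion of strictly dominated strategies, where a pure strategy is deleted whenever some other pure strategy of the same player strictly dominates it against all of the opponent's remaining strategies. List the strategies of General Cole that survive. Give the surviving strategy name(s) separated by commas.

C2, C3

General Cole's strategy C1 is strictly dominated by C3 (A: 8>6, B: 6>5, C: 8>6, D: 12>5, E: 12>8) and is removed.
General Rowe's strategy A is strictly dominated by E (C2: 10>2, C3: 9>3, C4: 11>7) and is removed.
Row B is eliminated: E beats it against every remaining column (C2: 10>5, C3: 9>4, C4: 11>7).
General Rowe's strategy D is strictly dominated by E (C2: 10>5, C3: 9>2, C4: 11>4) and is removed.
Column C4 is eliminated: C3 beats it against every remaining row (C: 8>4, E: 12>10).
Among the remaining strategies, none is strictly dominated by another pure strategy of the same player, so the elimination stops.
Surviving strategies — General Rowe: {C, E}; General Cole: {C2, C3}.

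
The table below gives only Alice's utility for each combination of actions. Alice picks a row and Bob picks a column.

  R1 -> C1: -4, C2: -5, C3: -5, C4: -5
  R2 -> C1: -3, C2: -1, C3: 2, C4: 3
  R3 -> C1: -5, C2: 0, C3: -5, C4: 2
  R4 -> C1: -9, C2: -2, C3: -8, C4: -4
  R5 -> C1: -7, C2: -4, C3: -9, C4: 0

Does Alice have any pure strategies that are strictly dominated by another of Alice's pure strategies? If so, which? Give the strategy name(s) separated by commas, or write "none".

R1, R4, R5

R1 is strictly dominated by R2 (C1: -3>-4, C2: -1>-5, C3: 2>-5, C4: 3>-5).
R2: no other strategy beats it everywhere (R1 at C1 (-3>-4); R3 at C1 (-3>-5); R4 at C1 (-3>-9); R5 at C1 (-3>-7)).
R3 is not dominated — it holds its own against R1 at C2 (0>-5); R2 at C2 (0>-1); R4 at C1 (-5>-9); R5 at C1 (-5>-7).
R2 strictly dominates R4 — C1: -3>-9, C2: -1>-2, C3: 2>-8, C4: 3>-4.
R5: dominated, since R2 does at least as well everywhere (C1: -3>-7, C2: -1>-4, C3: 2>-9, C4: 3>0).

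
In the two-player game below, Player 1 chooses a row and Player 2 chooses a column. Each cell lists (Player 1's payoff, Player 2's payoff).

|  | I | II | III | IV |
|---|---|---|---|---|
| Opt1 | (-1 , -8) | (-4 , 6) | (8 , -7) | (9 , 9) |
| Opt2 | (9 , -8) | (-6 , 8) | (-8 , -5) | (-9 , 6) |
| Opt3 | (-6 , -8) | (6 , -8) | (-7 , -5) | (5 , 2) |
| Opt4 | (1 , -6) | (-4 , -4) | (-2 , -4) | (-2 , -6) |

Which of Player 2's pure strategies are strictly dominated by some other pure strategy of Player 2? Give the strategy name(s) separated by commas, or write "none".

I is strictly dominated by III (Opt1: -7>-8, Opt2: -5>-8, Opt3: -5>-8, Opt4: -4>-6).
II is not dominated — it holds its own against I at Opt1 (6>-8); III at Opt1 (6>-7); IV at Opt2 (8>6).
III is not dominated — it holds its own against I at Opt1 (-7>-8); II at Opt3 (-5>-8); IV at Opt4 (-4>-6).
IV is not dominated — it holds its own against I at Opt1 (9>-8); II at Opt1 (9>6); III at Opt1 (9>-7).

I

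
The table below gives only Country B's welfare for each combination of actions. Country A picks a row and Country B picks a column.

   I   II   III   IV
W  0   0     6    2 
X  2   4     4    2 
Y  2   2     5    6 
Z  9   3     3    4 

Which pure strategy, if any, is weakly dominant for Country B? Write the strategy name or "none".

none

I fails to dominate II at X (2<4).
II fails to dominate I at Z (3<9).
III fails to dominate I at Z (3<9).
IV fails to dominate I at Z (4<9).
No single strategy dominates all the others.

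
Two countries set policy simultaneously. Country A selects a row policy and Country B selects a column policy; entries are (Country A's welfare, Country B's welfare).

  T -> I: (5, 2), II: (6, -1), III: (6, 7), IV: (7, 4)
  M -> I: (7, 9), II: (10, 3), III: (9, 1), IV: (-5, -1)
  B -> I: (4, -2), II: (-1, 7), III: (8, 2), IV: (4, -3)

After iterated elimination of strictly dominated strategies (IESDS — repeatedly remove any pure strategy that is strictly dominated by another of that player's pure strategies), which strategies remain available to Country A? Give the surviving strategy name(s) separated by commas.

M

For Country B, III strictly dominates IV on the remaining rows (T: 7>4, M: 1>-1, B: 2>-3); eliminate IV.
For Country A, M strictly dominates T on the remaining columns (I: 7>5, II: 10>6, III: 9>6); eliminate T.
Row B is eliminated: M beats it against every remaining column (I: 7>4, II: 10>-1, III: 9>8).
Country B's strategy II is strictly dominated by I (M: 9>3) and is removed.
For Country B, I strictly dominates III on the remaining rows (M: 9>1); eliminate III.
Among the remaining strategies, none is strictly dominated by another pure strategy of the same player, so the elimination stops.
Surviving strategies — Country A: {M}; Country B: {I}.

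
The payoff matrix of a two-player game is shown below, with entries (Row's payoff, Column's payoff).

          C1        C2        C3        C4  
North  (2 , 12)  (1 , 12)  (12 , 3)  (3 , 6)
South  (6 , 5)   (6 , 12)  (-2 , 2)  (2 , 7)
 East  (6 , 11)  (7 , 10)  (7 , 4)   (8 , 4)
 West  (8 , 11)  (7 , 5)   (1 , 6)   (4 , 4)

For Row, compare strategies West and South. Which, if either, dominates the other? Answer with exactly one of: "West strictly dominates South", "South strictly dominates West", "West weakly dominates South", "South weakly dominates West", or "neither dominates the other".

West strictly dominates South

Compare West to South across each choice by Column: C1: 8>6, C2: 7>6, C3: 1>-2, C4: 4>2.
Every comparison favours West, so West strictly dominates South.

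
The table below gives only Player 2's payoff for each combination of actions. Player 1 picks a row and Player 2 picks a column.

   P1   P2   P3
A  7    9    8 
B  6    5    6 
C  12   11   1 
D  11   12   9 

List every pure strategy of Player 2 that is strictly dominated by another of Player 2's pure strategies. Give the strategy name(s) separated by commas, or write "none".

P1: no other strategy beats it everywhere (P2 at B (6>5); P3 at B (6=6)).
Nothing dominates P2: P1 at A (9>7); P3 at A (9>8).
P3 is not dominated — it holds its own against P1 at A (8>7); P2 at B (6>5).

none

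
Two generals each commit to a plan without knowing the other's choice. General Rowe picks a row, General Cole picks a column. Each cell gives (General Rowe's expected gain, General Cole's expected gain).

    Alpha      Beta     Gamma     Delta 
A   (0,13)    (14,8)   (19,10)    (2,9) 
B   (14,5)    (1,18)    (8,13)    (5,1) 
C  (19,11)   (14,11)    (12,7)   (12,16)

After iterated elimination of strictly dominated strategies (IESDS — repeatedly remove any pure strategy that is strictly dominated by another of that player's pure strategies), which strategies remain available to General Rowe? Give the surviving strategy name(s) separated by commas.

Row B is eliminated: C beats it against every remaining column (Alpha: 19>14, Beta: 14>1, Gamma: 12>8, Delta: 12>5).
Column Beta is eliminated: Delta beats it against every remaining row (A: 9>8, C: 16>11).
Column Gamma is eliminated: Alpha beats it against every remaining row (A: 13>10, C: 11>7).
Row A is eliminated: C beats it against every remaining column (Alpha: 19>0, Delta: 12>2).
For General Cole, Delta strictly dominates Alpha on the remaining rows (C: 16>11); eliminate Alpha.
Among the remaining strategies, none is strictly dominated by another pure strategy of the same player, so the elimination stops.
Surviving strategies — General Rowe: {C}; General Cole: {Delta}.

C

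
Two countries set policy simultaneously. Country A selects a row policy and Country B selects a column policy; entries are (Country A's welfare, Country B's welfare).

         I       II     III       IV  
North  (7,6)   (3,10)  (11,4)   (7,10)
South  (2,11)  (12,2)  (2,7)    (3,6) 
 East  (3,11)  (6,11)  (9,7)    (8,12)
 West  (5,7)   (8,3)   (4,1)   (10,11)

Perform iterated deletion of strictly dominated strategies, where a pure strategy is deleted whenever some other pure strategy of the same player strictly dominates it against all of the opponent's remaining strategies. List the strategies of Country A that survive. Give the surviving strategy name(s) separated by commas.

North, South, West

For Country B, I strictly dominates III on the remaining rows (North: 6>4, South: 11>7, East: 11>7, West: 7>1); eliminate III.
Country A's strategy East is strictly dominated by West (I: 5>3, II: 8>6, IV: 10>8) and is removed.
Among the remaining strategies, none is strictly dominated by another pure strategy of the same player, so the elimination stops.
Surviving strategies — Country A: {North, South, West}; Country B: {I, II, IV}.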